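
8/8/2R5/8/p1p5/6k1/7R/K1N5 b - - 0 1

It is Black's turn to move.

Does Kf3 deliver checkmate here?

After Kf3: white king on a1; in check: no.
White is not in check, so this cannot be checkmate.

no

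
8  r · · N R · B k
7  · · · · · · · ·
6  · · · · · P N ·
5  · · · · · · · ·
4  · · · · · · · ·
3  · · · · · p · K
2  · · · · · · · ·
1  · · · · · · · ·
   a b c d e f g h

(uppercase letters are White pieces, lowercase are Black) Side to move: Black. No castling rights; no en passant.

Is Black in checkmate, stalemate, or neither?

checkmate

Black to move; black king on h8.
In check: yes, from the white knight on g6.
King squares — g7: attacked by Pf6; h7: attacked by Bg8; g8: attacked by Re8.
Legal moves for Black: none.
In check with no legal moves → checkmate.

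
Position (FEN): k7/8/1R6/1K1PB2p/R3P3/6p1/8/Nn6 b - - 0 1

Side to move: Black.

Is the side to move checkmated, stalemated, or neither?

Black to move; black king on a8.
In check: yes, from the white rook on a4.
King squares — a7: attacked by Ra4; b7: attacked by Rb6; b8: attacked by Be5.
Legal moves for Black: none.
In check with no legal moves → checkmate.

checkmate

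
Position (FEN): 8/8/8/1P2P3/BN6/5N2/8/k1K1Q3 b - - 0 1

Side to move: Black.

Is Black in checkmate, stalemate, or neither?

stalemate

Black to move; black king on a1.
In check: no.
King squares — b1: attacked by Kc1; a2: attacked by Nb4; b2: attacked by Kc1.
Legal moves for Black: none.
Not in check and no legal moves → stalemate.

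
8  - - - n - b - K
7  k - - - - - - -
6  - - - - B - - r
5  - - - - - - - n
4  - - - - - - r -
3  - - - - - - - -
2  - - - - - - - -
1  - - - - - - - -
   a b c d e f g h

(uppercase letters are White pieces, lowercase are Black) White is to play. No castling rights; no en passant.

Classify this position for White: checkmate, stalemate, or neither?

White to move; white king on h8.
In check: yes, from the black rook on h6.
King squares — g7: attacked by Rg4; h7: attacked by Rh6; g8: attacked by Rg4.
Legal moves for White: none.
In check with no legal moves → checkmate.

checkmate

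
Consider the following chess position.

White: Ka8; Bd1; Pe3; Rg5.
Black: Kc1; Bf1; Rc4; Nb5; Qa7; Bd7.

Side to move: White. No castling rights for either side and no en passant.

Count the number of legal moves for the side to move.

0

White to move; king on a8.
In check: yes, from the black queen on a7.
Legal moves: none.
Count: 0.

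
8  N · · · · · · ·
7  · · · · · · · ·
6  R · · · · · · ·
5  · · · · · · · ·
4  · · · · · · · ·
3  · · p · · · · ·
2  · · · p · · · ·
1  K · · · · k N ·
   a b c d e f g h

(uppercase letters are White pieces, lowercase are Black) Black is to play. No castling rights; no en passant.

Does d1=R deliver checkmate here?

no

After d1=R: white king on a1; in check: yes, from the black rook on d1.
White has 1 legal reply: Ka2.
In check but a legal move exists → not checkmate.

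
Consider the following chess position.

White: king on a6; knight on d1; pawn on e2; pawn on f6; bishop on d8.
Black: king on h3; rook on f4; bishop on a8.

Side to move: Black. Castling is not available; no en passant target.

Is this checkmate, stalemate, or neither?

Black to move; black king on h3.
In check: no.
Legal moves for Black include: Bb7+, Bc6, Bd5, Be4, Bf3, Bg2, Bh1, Rxf6+, Rf5, Rh4, Rg4, Re4, Rd4, Rc4, Rb4, Ra4+, Rf3, Rf2, ... (list truncated; more exist).
Black has legal moves and is not in check → neither.

neither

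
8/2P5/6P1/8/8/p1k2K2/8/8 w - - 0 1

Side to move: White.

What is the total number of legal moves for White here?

13

White to move; king on f3.
In check: no.
Legal moves: Kg4, Kf4, Ke4, Kg3, Ke3, Kg2, Kf2, Ke2, c8=Q+, c8=R+, c8=B, c8=N, g7.
Count: 13.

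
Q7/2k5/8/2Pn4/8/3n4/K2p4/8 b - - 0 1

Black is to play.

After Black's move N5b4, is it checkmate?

no

After N5b4: white king on a2; in check: yes, from the black knight on b4.
White has 4 legal replies: Kb3, Ka3, Kb1, Ka1.
In check but a legal move exists → not checkmate.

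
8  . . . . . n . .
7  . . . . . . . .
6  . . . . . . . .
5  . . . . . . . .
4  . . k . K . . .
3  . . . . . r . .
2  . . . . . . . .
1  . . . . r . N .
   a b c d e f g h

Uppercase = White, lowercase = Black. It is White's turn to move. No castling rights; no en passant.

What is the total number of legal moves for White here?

White to move; king on e4.
In check: yes, from the black rook on e1.
Legal moves: Kxf3, Ne2.
Count: 2.

2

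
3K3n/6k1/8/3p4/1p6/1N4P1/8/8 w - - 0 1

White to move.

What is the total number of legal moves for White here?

White to move; king on d8.
In check: no.
Legal moves: Ke8, Kc8, Ke7, Kd7, Kc7, Nc5, Na5, Nd4, Nd2, Nc1, Na1, g4.
Count: 12.

12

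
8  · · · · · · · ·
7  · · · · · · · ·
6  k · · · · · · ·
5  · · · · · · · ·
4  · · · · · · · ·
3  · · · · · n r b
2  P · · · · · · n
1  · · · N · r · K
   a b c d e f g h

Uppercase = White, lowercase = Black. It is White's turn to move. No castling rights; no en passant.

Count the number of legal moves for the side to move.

White to move; king on h1.
In check: yes, from the black rook on f1.
Legal moves: none.
Count: 0.

0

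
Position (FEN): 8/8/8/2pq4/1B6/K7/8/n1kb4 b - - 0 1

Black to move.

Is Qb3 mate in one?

yes

After Qb3: white king on a3; in check: yes, from the black queen on b3.
King squares — a2: attacked by Qb3; b2: attacked by Kc1; b3: attacked by Na1; a4: attacked by Qb3; b4: own bishop.
White has no legal moves → checkmate.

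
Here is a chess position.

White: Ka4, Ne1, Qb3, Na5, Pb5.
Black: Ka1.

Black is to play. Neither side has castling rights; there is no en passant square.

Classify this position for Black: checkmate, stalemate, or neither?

Black to move; black king on a1.
In check: no.
King squares — b1: attacked by Qb3; a2: attacked by Qb3; b2: attacked by Qb3.
Legal moves for Black: none.
Not in check and no legal moves → stalemate.

stalemate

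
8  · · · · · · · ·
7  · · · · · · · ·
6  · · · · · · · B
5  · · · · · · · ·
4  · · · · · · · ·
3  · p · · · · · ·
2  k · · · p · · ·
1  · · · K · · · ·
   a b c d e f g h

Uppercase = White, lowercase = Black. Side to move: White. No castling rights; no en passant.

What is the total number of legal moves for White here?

White to move; king on d1.
In check: yes, from the black pawn on e2.
Legal moves: Kxe2, Kd2, Ke1, Kc1.
Count: 4.

4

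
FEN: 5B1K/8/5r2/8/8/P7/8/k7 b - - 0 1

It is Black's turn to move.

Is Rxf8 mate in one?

After Rxf8: white king on h8; in check: yes, from the black rook on f8.
White has 2 legal replies: Kh7, Kg7.
In check but a legal move exists → not checkmate.

no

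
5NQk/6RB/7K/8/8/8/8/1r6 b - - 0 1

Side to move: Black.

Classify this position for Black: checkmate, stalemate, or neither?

Black to move; black king on h8.
In check: yes, from the white queen on g8.
King squares — g7: attacked by Kh6; h7: attacked by Kh6; g8: attacked by Rg7.
Legal moves for Black: none.
In check with no legal moves → checkmate.

checkmate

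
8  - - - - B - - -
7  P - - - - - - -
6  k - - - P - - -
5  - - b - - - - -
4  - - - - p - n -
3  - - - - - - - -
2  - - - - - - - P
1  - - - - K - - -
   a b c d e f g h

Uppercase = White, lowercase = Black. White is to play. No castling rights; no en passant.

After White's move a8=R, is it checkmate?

After a8=R: black king on a6; in check: yes, from the white rook on a8.
Black has 3 legal replies: Kb7, Kb6, Ba7.
In check but a legal move exists → not checkmate.

no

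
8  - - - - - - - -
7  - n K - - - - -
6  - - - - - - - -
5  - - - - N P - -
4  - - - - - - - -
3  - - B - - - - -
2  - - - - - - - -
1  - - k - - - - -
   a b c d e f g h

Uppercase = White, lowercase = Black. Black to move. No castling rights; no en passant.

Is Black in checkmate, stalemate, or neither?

Black to move; black king on c1.
In check: no.
Legal moves for Black: Nd8, Nd6, Nc5, Na5, Kc2, Kd1, Kb1.
Black has 7 legal moves and is not in check → neither.

neither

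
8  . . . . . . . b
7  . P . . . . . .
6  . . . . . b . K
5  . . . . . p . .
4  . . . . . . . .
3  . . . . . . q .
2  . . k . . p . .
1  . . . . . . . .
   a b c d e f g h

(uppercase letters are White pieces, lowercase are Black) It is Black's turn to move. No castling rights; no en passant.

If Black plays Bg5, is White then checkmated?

no

After Bg5: white king on h6; in check: yes, from the black bishop on g5.
White has 3 legal replies: Kh7, Kg6, Kh5.
In check but a legal move exists → not checkmate.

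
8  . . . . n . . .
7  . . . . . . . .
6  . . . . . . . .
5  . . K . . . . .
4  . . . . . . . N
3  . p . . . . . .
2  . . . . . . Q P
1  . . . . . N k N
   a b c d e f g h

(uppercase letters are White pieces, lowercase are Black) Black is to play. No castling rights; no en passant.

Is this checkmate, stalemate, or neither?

checkmate

Black to move; black king on g1.
In check: yes, from the white queen on g2.
King squares — f1: attacked by Qg2; h1: attacked by Qg2; f2: attacked by Nh1; g2: attacked by Nh4; h2: attacked by Nf1.
Legal moves for Black: none.
In check with no legal moves → checkmate.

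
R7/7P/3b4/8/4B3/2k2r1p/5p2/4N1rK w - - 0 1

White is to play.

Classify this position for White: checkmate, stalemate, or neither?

White to move; white king on h1.
In check: yes, from the black rook on g1.
King squares — g1: attacked by Pf2; g2: attacked by Rg1; h2: attacked by Bd6.
Legal moves for White: none.
In check with no legal moves → checkmate.

checkmate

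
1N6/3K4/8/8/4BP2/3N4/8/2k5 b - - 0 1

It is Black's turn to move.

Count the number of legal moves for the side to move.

4

Black to move; king on c1.
In check: yes, from the white knight on d3.
Legal moves: Kd2, Kc2, Kd1, Kb1.
Count: 4.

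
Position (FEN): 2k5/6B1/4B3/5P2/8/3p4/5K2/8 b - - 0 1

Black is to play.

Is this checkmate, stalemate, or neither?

neither

Black to move; black king on c8.
In check: yes, from the white bishop on e6.
Legal moves for Black: Kd8, Kb8, Kc7, Kb7.
Black is in check but has 4 legal moves → neither.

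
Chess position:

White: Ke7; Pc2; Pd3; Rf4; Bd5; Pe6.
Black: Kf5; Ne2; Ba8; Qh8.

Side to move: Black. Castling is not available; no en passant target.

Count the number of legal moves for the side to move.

Black to move; king on f5.
In check: yes, from the white rook on f4.
Legal moves: Kg6, Kg5, Ke5, Kxf4, Nxf4.
Count: 5.

5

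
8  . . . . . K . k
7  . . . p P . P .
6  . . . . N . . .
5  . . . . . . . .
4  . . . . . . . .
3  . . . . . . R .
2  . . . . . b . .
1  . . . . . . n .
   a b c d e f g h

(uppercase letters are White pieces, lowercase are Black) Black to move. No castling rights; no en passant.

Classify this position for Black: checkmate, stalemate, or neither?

Black to move; black king on h8.
In check: yes, from the white pawn on g7.
Legal moves for Black: Kh7.
Black is in check but has 1 legal move → neither.

neither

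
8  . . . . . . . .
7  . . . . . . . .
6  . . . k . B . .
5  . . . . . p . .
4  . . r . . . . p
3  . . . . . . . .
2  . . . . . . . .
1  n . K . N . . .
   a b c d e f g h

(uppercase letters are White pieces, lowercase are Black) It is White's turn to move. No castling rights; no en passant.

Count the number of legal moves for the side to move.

White to move; king on c1.
In check: yes, from the black rook on c4.
Legal moves: Kd2, Kb2, Kd1, Kb1, Bc3, Nc2.
Count: 6.

6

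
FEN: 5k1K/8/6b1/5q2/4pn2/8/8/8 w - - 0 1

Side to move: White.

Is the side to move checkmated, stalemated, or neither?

stalemate

White to move; white king on h8.
In check: no.
King squares — g7: attacked by Kf8; h7: attacked by Bg6; g8: attacked by Kf8.
Legal moves for White: none.
Not in check and no legal moves → stalemate.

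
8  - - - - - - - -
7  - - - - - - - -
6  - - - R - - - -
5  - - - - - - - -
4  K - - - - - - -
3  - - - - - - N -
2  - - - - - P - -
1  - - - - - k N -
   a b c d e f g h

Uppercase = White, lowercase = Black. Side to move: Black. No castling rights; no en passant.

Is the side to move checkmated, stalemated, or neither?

neither

Black to move; black king on f1.
In check: yes, from the white knight on g3.
Legal moves for Black: Kg2, Kxf2, Kxg1, Ke1.
Black is in check but has 4 legal moves → neither.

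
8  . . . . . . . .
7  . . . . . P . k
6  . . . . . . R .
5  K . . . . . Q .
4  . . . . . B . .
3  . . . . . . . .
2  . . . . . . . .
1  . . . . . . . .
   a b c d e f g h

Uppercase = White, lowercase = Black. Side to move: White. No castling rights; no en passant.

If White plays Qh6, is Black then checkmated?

After Qh6: black king on h7; in check: yes, from the white queen on h6.
King squares — g6: attacked by Qh6; h6: attacked by Bf4; g7: attacked by Rg6; g8: attacked by Rg6; h8: attacked by Qh6.
Black has no legal moves → checkmate.

yes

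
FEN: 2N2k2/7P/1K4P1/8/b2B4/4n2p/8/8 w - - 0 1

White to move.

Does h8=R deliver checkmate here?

After h8=R: black king on f8; in check: yes, from the white rook on h8.
King squares — e7: attacked by Nc8; f7: attacked by Pg6; g7: attacked by Bd4; e8: attacked by Rh8; g8: attacked by Rh8.
Black has no legal moves → checkmate.

yes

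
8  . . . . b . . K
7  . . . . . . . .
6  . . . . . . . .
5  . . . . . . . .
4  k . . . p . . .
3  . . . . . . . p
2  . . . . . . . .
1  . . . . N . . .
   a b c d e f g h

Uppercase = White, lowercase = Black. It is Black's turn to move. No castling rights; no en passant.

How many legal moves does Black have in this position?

Black to move; king on a4.
In check: no.
Legal moves: Bf7, Bd7, Bg6, Bc6, Bh5, Bb5, Kb5, Ka5, Kb4, Kb3, Ka3, e3, h2.
Count: 13.

13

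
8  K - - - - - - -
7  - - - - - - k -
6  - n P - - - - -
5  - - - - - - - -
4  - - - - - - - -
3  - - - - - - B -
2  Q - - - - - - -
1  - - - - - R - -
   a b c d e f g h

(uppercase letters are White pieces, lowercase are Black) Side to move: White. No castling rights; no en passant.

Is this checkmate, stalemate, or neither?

White to move; white king on a8.
In check: yes, from the black knight on b6.
Legal moves for White: Kb8, Kb7, Ka7.
White is in check but has 3 legal moves → neither.

neither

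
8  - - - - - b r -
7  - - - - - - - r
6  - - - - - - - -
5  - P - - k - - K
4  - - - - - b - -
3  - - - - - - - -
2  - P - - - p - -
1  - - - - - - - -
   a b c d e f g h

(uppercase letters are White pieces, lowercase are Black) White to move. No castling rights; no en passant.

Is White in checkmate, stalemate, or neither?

White to move; white king on h5.
In check: yes, from the black rook on h7.
King squares — g4: attacked by Rg8; h4: attacked by Rh7; g5: attacked by Bf4; g6: attacked by Rg8; h6: attacked by Bf4.
Legal moves for White: none.
In check with no legal moves → checkmate.

checkmate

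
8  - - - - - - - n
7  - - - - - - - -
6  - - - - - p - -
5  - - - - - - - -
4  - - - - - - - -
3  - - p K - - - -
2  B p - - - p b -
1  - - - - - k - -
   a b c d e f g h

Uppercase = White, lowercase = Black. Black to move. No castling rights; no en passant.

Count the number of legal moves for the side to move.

Black to move; king on f1.
In check: no.
Legal moves: Nf7, Ng6, Ba8, Bb7, Bc6, Bd5, Be4+, Bh3, Bf3, Bh1, Kg1, Ke1, f5, c2, b1=Q+, b1=R, b1=B+, b1=N.
Count: 18.

18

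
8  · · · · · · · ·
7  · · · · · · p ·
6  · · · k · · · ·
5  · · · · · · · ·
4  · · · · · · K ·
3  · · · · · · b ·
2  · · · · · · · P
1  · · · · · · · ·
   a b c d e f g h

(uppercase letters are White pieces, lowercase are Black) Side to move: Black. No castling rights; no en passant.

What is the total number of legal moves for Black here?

Black to move; king on d6.
In check: no.
Legal moves: Ke7, Kd7, Kc7, Ke6, Kc6, Ke5, Kd5, Kc5, Be5, Bh4, Bf4, Bxh2, Bf2, Be1, g6, g5.
Count: 16.

16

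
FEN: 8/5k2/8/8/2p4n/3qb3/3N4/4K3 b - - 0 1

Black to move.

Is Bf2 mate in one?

After Bf2: white king on e1; in check: yes, from the black bishop on f2.
White has 2 legal replies: Kxf2, Kd1.
In check but a legal move exists → not checkmate.

no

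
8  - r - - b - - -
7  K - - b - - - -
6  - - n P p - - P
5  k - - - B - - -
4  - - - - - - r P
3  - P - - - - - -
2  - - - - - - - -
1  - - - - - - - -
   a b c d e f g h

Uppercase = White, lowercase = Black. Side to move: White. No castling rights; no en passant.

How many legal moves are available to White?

0

White to move; king on a7.
In check: yes, from the black knight on c6.
Legal moves: none.
Count: 0.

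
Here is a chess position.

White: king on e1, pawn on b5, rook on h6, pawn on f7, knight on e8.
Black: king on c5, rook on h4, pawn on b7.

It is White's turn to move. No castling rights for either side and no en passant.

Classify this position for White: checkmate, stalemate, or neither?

neither

White to move; white king on e1.
In check: no.
Legal moves for White include: Ng7, Nc7, Nf6, Nd6, Rh8, Rh7, Rg6, Rf6, Re6, Rd6, Rc6+, Rb6, Ra6, Rh5+, Rxh4, Kf2, Ke2, Kd2, ... (list truncated; more exist).
White has legal moves and is not in check → neither.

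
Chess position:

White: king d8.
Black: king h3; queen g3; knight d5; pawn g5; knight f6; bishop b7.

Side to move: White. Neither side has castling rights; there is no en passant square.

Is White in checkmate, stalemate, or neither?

stalemate

White to move; white king on d8.
In check: no.
King squares — c7: attacked by Qg3; d7: attacked by Nf6; e7: attacked by Nd5; c8: attacked by Bb7; e8: attacked by Nf6.
Legal moves for White: none.
Not in check and no legal moves → stalemate.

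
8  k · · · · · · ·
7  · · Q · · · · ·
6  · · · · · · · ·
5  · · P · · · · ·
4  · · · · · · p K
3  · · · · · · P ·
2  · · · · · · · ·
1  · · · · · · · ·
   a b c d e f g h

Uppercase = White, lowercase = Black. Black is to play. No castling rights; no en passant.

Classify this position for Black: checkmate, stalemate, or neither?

stalemate

Black to move; black king on a8.
In check: no.
King squares — a7: attacked by Qc7; b7: attacked by Qc7; b8: attacked by Qc7.
Legal moves for Black: none.
Not in check and no legal moves → stalemate.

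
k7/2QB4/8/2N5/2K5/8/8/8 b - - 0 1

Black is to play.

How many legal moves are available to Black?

Black to move; king on a8.
In check: no.
Legal moves: none.
Count: 0.

0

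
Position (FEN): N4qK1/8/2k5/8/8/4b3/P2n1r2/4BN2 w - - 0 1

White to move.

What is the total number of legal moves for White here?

White to move; king on g8.
In check: yes, from the black queen on f8.
Legal moves: Kh7.
Count: 1.

1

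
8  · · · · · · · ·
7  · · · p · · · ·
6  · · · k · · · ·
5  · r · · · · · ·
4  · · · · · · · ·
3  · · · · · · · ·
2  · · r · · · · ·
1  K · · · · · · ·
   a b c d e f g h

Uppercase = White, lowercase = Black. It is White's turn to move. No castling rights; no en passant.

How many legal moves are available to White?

White to move; king on a1.
In check: no.
Legal moves: none.
Count: 0.

0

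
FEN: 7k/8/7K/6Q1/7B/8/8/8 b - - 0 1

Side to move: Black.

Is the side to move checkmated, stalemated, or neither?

stalemate

Black to move; black king on h8.
In check: no.
King squares — g7: attacked by Qg5; h7: attacked by Kh6; g8: attacked by Qg5.
Legal moves for Black: none.
Not in check and no legal moves → stalemate.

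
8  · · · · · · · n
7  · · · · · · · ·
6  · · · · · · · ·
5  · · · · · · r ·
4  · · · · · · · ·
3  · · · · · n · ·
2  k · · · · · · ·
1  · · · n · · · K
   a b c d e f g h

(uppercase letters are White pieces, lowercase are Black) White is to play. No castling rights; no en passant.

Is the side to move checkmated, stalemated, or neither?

White to move; white king on h1.
In check: no.
King squares — g1: attacked by Nf3; g2: attacked by Rg5; h2: attacked by Nf3.
Legal moves for White: none.
Not in check and no legal moves → stalemate.

stalemate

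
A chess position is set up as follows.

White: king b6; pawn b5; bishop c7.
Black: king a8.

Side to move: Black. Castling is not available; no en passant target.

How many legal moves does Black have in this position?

0

Black to move; king on a8.
In check: no.
Legal moves: none.
Count: 0.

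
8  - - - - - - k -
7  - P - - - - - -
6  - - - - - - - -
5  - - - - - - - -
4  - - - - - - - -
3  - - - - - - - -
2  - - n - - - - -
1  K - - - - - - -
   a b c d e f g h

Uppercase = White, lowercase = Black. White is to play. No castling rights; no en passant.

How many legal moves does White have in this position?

3

White to move; king on a1.
In check: yes, from the black knight on c2.
Legal moves: Kb2, Ka2, Kb1.
Count: 3.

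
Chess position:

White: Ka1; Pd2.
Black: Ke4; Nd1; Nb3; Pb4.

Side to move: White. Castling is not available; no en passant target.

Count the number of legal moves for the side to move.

White to move; king on a1.
In check: yes, from the black knight on b3.
Legal moves: Ka2, Kb1.
Count: 2.

2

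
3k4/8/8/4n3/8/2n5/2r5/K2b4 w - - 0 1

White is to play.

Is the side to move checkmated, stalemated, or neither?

White to move; white king on a1.
In check: no.
King squares — b1: attacked by Nc3; a2: attacked by Rc2; b2: attacked by Rc2.
Legal moves for White: none.
Not in check and no legal moves → stalemate.

stalemate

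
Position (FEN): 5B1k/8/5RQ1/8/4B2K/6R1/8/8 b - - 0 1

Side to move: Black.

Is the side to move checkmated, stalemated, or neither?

Black to move; black king on h8.
In check: no.
King squares — g7: attacked by Qg6; h7: attacked by Qg6; g8: attacked by Qg6.
Legal moves for Black: none.
Not in check and no legal moves → stalemate.

stalemate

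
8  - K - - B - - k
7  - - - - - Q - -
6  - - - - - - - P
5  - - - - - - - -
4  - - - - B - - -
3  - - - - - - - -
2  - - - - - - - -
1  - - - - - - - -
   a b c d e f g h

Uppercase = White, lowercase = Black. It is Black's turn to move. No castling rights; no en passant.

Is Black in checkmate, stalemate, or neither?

stalemate

Black to move; black king on h8.
In check: no.
King squares — g7: attacked by Ph6; h7: attacked by Be4; g8: attacked by Qf7.
Legal moves for Black: none.
Not in check and no legal moves → stalemate.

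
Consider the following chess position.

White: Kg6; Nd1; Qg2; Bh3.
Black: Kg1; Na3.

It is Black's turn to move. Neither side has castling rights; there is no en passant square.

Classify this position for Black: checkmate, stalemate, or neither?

checkmate

Black to move; black king on g1.
In check: yes, from the white queen on g2.
King squares — f1: attacked by Qg2; h1: attacked by Qg2; f2: attacked by Nd1; g2: attacked by Bh3; h2: attacked by Qg2.
Legal moves for Black: none.
In check with no legal moves → checkmate.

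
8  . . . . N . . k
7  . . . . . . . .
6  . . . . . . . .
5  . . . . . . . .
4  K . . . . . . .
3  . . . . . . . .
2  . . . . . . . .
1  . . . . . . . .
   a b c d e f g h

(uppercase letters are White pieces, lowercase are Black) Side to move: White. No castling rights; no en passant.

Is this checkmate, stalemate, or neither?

neither

White to move; white king on a4.
In check: no.
Legal moves for White: Ng7, Nc7, Nf6, Nd6, Kb5, Ka5, Kb4, Kb3, Ka3.
White has 9 legal moves and is not in check → neither.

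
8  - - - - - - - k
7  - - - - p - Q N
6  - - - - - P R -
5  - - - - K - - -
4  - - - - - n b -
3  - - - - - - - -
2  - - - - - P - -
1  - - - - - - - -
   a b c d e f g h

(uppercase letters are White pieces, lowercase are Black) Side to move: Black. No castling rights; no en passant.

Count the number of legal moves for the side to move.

Black to move; king on h8.
In check: yes, from the white queen on g7.
Legal moves: none.
Count: 0.

0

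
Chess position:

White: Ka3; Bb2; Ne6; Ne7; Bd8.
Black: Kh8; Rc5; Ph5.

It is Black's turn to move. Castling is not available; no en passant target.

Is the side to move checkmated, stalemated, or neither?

neither

Black to move; black king on h8.
In check: yes, from the white bishop on b2.
Legal moves for Black: Kh7, Re5, Rc3+.
Black is in check but has 3 legal moves → neither.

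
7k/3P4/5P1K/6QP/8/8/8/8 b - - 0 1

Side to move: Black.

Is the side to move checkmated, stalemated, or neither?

Black to move; black king on h8.
In check: no.
King squares — g7: attacked by Qg5; h7: attacked by Kh6; g8: attacked by Qg5.
Legal moves for Black: none.
Not in check and no legal moves → stalemate.

stalemate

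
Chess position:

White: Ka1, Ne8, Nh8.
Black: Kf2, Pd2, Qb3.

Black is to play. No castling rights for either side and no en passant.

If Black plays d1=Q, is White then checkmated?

yes

After d1=Q: white king on a1; in check: yes, from the black queen on d1.
King squares — b1: attacked by Qd1; a2: attacked by Qb3; b2: attacked by Qb3.
White has no legal moves → checkmate.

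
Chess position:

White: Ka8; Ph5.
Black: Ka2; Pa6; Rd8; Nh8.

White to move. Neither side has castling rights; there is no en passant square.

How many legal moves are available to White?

White to move; king on a8.
In check: yes, from the black rook on d8.
Legal moves: Kb7, Ka7.
Count: 2.

2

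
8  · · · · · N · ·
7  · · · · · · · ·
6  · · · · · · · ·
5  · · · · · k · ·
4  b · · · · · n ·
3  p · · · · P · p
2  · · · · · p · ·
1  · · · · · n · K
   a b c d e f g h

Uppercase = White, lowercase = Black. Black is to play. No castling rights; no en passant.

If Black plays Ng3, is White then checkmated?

After Ng3: white king on h1; in check: yes, from the black knight on g3.
King squares — g1: attacked by Pf2; g2: attacked by Ph3; h2: attacked by Ng4.
White has no legal moves → checkmate.

yes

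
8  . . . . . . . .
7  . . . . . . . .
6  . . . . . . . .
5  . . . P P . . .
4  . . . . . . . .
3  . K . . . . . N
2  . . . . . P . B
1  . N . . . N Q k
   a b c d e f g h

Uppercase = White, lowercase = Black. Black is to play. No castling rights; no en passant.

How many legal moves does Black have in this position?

0

Black to move; king on h1.
In check: yes, from the white queen on g1.
Legal moves: none.
Count: 0.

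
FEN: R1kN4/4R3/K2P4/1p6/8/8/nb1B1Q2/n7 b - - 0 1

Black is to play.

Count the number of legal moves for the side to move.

0

Black to move; king on c8.
In check: yes, from the white rook on a8.
Legal moves: none.
Count: 0.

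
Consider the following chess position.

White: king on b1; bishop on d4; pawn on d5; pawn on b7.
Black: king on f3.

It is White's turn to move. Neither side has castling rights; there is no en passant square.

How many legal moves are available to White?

23

White to move; king on b1.
In check: no.
Legal moves: Bh8, Bg7, Ba7, Bf6, Bb6, Be5, Bc5, Be3, Bc3, Bf2, Bb2, Bg1, Ba1, Kc2, Kb2, Ka2, Kc1, Ka1, b8=Q, b8=R, b8=B, b8=N, d6.
Count: 23.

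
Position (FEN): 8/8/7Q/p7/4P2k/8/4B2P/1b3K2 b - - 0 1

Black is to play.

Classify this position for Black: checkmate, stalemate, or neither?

checkmate

Black to move; black king on h4.
In check: yes, from the white queen on h6.
King squares — g3: attacked by Ph2; h3: attacked by Qh6; g4: attacked by Be2; g5: attacked by Qh6; h5: attacked by Be2.
Legal moves for Black: none.
In check with no legal moves → checkmate.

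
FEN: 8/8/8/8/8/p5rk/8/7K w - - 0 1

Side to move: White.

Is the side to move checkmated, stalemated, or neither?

White to move; white king on h1.
In check: no.
King squares — g1: attacked by Rg3; g2: attacked by Rg3; h2: attacked by Kh3.
Legal moves for White: none.
Not in check and no legal moves → stalemate.

stalemate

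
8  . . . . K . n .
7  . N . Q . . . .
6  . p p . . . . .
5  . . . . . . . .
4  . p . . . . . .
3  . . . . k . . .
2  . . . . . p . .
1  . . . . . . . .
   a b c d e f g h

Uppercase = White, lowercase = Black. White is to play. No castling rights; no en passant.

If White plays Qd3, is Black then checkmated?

After Qd3: black king on e3; in check: yes, from the white queen on d3.
Black has 2 legal replies: Kf4, Kxd3.
In check but a legal move exists → not checkmate.

no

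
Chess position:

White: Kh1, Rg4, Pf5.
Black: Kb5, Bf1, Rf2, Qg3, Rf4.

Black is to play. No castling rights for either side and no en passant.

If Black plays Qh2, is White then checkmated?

After Qh2: white king on h1; in check: yes, from the black queen on h2.
King squares — g1: attacked by Qh2; g2: attacked by Bf1; h2: attacked by Rf2.
White has no legal moves → checkmate.

yes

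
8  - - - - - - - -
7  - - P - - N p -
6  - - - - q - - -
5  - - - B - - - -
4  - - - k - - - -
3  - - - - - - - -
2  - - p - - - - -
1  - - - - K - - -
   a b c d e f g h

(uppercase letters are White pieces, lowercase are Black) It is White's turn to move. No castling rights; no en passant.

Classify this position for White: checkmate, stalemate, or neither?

neither

White to move; white king on e1.
In check: yes, from the black queen on e6.
King squares — d1: attacked by Pc2; f1: available; d2: available; e2: attacked by Qe6; f2: available.
Legal moves for White: Kf2, Kd2, Kf1, Ne5, Bxe6, Be4.
White is in check but has 6 legal moves → neither.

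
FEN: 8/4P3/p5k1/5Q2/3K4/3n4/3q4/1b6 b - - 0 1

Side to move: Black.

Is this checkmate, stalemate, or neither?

neither

Black to move; black king on g6.
In check: yes, from the white queen on f5.
King squares — f5: available; g5: attacked by Qf5; h5: attacked by Qf5; f6: attacked by Qf5; h6: available; f7: attacked by Qf5; g7: available; h7: attacked by Qf5.
Legal moves for Black: Kg7, Kh6, Kxf5.
Black is in check but has 3 legal moves → neither.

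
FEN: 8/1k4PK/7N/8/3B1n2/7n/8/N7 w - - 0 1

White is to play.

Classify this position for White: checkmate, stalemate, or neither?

neither

White to move; white king on h7.
In check: no.
Legal moves for White include: Kh8, Kg8, Ng8, Nf7, Nf5, Ng4, Ba7, Bf6, Bb6, Be5, Bc5, Be3, Bc3, Bf2, Bb2, Bg1, Nb3, Nc2, ... (list truncated; more exist).
White has legal moves and is not in check → neither.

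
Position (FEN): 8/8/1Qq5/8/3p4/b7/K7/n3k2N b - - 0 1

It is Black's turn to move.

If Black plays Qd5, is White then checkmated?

After Qd5: white king on a2; in check: yes, from the black queen on d5.
White has 4 legal replies: Kxa3, Kb1, Kxa1, Qb3.
In check but a legal move exists → not checkmate.

no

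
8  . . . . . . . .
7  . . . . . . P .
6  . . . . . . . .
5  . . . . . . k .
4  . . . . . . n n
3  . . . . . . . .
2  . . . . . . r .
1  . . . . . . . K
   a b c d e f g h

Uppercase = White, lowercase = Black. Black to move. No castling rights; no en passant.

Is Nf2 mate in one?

After Nf2: white king on h1; in check: yes, from the black knight on f2.
King squares — g1: attacked by Rg2; g2: attacked by Nh4; h2: attacked by Rg2.
White has no legal moves → checkmate.

yes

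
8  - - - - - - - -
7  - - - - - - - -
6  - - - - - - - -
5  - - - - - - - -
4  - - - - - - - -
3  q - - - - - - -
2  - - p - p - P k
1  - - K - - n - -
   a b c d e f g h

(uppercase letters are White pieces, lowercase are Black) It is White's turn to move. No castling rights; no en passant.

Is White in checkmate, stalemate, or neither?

White to move; white king on c1.
In check: yes, from the black queen on a3.
Legal moves for White: Kxc2.
White is in check but has 1 legal move → neither.

neither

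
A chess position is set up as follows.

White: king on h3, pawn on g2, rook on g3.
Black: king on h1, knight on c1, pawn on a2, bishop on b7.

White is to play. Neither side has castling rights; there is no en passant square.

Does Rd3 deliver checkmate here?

no

After Rd3: black king on h1; in check: no.
Black is not in check, so this cannot be checkmate.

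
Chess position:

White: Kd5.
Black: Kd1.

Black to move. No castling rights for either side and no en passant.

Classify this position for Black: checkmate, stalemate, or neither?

Black to move; black king on d1.
In check: no.
Legal moves for Black: Ke2, Kd2, Kc2, Ke1, Kc1.
Black has 5 legal moves and is not in check → neither.

neither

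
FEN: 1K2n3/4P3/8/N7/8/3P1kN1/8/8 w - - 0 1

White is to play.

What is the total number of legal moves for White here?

White to move; king on b8.
In check: no.
Legal moves: Kc8, Ka8, Kb7, Ka7, Nb7, Nc6, Nc4, Nb3, Nh5, Nf5, Ne4, Ne2, Nh1, Nf1, d4.
Count: 15.

15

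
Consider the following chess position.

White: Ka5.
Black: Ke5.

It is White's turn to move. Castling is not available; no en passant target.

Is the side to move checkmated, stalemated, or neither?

White to move; white king on a5.
In check: no.
Legal moves for White: Kb6, Ka6, Kb5, Kb4, Ka4.
White has 5 legal moves and is not in check → neither.

neither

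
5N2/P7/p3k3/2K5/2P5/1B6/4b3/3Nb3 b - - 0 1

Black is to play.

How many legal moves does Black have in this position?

Black to move; king on e6.
In check: yes, from the white knight on f8.
Legal moves: Kf7, Ke7, Kf6, Kf5, Ke5.
Count: 5.

5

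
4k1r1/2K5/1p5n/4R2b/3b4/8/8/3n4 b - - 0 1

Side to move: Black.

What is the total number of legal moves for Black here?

3

Black to move; king on e8.
In check: yes, from the white rook on e5.
Legal moves: Kf8, Kf7, Bxe5+.
Count: 3.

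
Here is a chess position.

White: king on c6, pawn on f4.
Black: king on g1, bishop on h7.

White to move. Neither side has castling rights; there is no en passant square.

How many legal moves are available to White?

White to move; king on c6.
In check: no.
Legal moves: Kd7, Kc7, Kb7, Kd6, Kb6, Kd5, Kc5, Kb5, f5.
Count: 9.

9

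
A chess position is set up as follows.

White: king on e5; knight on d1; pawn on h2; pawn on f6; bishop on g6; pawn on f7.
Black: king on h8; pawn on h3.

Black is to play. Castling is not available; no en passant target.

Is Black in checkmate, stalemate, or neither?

Black to move; black king on h8.
In check: no.
King squares — g7: attacked by Pf6; h7: attacked by Bg6; g8: attacked by Pf7.
Legal moves for Black: none.
Not in check and no legal moves → stalemate.

stalemate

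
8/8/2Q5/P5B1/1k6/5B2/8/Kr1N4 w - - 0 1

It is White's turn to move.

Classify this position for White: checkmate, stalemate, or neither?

neither

White to move; white king on a1.
In check: yes, from the black rook on b1.
Legal moves for White: Ka2, Kxb1.
White is in check but has 2 legal moves → neither.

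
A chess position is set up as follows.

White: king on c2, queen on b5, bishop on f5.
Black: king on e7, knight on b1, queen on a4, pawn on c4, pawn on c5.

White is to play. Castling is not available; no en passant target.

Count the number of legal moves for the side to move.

White to move; king on c2.
In check: yes, from the black queen on a4.
Legal moves: Kb2, Kc1, Kxb1, Qxa4, Qb3.
Count: 5.

5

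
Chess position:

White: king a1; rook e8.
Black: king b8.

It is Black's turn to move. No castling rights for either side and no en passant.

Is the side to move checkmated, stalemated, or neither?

neither

Black to move; black king on b8.
In check: yes, from the white rook on e8.
King squares — a7: available; b7: available; c7: available; a8: attacked by Re8; c8: attacked by Re8.
Legal moves for Black: Kc7, Kb7, Ka7.
Black is in check but has 3 legal moves → neither.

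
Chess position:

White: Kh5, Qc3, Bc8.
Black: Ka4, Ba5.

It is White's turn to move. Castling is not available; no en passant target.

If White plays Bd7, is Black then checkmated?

After Bd7: black king on a4; in check: yes, from the white bishop on d7.
King squares — a3: attacked by Qc3; b3: attacked by Qc3; b4: attacked by Qc3; a5: own bishop; b5: attacked by Bd7.
Black has no legal moves → checkmate.

yes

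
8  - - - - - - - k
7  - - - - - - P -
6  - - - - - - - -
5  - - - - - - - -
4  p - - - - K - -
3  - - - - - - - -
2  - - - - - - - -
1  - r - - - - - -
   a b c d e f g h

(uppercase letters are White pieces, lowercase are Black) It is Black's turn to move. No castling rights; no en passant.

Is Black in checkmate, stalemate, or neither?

Black to move; black king on h8.
In check: yes, from the white pawn on g7.
King squares — g7: available; h7: available; g8: available.
Legal moves for Black: Kg8, Kh7, Kxg7.
Black is in check but has 3 legal moves → neither.

neither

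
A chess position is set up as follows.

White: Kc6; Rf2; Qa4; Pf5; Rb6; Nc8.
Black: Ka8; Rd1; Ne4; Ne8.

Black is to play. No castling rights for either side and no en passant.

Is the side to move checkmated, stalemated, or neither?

Black to move; black king on a8.
In check: yes, from the white queen on a4.
King squares — a7: attacked by Qa4; b7: attacked by Rb6; b8: attacked by Rb6.
Legal moves for Black: none.
In check with no legal moves → checkmate.

checkmate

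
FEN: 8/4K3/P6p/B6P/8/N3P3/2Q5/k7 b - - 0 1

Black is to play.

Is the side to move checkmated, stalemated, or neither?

stalemate

Black to move; black king on a1.
In check: no.
King squares — b1: attacked by Qc2; a2: attacked by Qc2; b2: attacked by Qc2.
Legal moves for Black: none.
Not in check and no legal moves → stalemate.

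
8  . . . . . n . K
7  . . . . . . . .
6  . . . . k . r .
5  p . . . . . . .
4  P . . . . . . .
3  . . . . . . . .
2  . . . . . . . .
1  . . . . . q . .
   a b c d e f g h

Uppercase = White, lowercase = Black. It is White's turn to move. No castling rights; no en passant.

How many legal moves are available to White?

0

White to move; king on h8.
In check: no.
Legal moves: none.
Count: 0.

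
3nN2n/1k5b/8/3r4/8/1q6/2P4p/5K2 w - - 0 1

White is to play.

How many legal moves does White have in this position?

11

White to move; king on f1.
In check: no.
Legal moves: Ng7, Nc7, Nf6, Nd6+, Kg2, Kf2, Ke2, Ke1, cxb3, c3, c4.
Count: 11.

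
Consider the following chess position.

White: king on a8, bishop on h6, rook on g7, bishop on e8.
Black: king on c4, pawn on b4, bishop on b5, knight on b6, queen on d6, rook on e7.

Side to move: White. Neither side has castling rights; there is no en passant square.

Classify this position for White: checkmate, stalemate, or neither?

checkmate

White to move; white king on a8.
In check: yes, from the black knight on b6.
King squares — a7: attacked by Re7; b7: attacked by Re7; b8: attacked by Qd6.
Legal moves for White: none.
In check with no legal moves → checkmate.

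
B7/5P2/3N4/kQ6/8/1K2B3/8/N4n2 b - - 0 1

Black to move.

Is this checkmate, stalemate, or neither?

checkmate

Black to move; black king on a5.
In check: yes, from the white queen on b5.
King squares — a4: attacked by Kb3; b4: attacked by Kb3; b5: attacked by Nd6; a6: attacked by Qb5; b6: attacked by Be3.
Legal moves for Black: none.
In check with no legal moves → checkmate.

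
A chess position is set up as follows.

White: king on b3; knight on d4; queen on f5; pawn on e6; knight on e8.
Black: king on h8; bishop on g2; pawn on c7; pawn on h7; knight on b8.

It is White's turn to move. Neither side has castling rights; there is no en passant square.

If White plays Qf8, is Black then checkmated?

yes

After Qf8: black king on h8; in check: yes, from the white queen on f8.
King squares — g7: attacked by Ne8; h7: own pawn; g8: attacked by Qf8.
Black has no legal moves → checkmate.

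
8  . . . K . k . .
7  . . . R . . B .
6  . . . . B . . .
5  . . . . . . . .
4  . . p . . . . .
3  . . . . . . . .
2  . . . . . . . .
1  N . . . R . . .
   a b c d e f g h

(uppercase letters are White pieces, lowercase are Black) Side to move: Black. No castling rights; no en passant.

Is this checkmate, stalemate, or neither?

Black to move; black king on f8.
In check: yes, from the white bishop on g7.
King squares — e7: attacked by Rd7; f7: attacked by Be6; g7: attacked by Rd7; e8: attacked by Kd8; g8: attacked by Be6.
Legal moves for Black: none.
In check with no legal moves → checkmate.

checkmate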